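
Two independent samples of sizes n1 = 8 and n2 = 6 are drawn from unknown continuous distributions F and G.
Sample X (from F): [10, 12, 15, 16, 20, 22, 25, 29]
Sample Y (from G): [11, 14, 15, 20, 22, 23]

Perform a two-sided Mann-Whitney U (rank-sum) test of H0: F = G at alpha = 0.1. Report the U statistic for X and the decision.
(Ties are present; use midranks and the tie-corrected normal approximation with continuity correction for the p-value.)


Step 1: Combine and sort all 14 observations; assign midranks.
sorted (value, group): (10,X), (11,Y), (12,X), (14,Y), (15,X), (15,Y), (16,X), (20,X), (20,Y), (22,X), (22,Y), (23,Y), (25,X), (29,X)
ranks: 10->1, 11->2, 12->3, 14->4, 15->5.5, 15->5.5, 16->7, 20->8.5, 20->8.5, 22->10.5, 22->10.5, 23->12, 25->13, 29->14
Step 2: Rank sum for X: R1 = 1 + 3 + 5.5 + 7 + 8.5 + 10.5 + 13 + 14 = 62.5.
Step 3: U_X = R1 - n1(n1+1)/2 = 62.5 - 8*9/2 = 62.5 - 36 = 26.5.
       U_Y = n1*n2 - U_X = 48 - 26.5 = 21.5.
Step 4: Ties are present, so use the tie-corrected normal approximation (with continuity correction) for the p-value.
Step 5: p-value = 0.795593; compare to alpha = 0.1. fail to reject H0.

U_X = 26.5, p = 0.795593, fail to reject H0 at alpha = 0.1.


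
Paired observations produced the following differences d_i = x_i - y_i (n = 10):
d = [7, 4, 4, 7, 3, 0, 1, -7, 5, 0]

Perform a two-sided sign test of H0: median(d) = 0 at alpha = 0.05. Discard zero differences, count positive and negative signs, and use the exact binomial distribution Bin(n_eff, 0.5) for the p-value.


Step 1: Discard zero differences. Original n = 10; n_eff = number of nonzero differences = 8.
Nonzero differences (with sign): +7, +4, +4, +7, +3, +1, -7, +5
Step 2: Count signs: positive = 7, negative = 1.
Step 3: Under H0: P(positive) = 0.5, so the number of positives S ~ Bin(8, 0.5).
Step 4: Two-sided exact p-value = sum of Bin(8,0.5) probabilities at or below the observed probability = 0.070312.
Step 5: alpha = 0.05. fail to reject H0.

n_eff = 8, pos = 7, neg = 1, p = 0.070312, fail to reject H0.


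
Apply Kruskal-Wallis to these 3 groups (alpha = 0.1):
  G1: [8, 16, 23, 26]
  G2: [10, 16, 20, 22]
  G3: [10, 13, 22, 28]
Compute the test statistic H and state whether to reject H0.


Step 1: Combine all N = 12 observations and assign midranks.
sorted (value, group, rank): (8,G1,1), (10,G2,2.5), (10,G3,2.5), (13,G3,4), (16,G1,5.5), (16,G2,5.5), (20,G2,7), (22,G2,8.5), (22,G3,8.5), (23,G1,10), (26,G1,11), (28,G3,12)
Step 2: Sum ranks within each group.
R_1 = 27.5 (n_1 = 4)
R_2 = 23.5 (n_2 = 4)
R_3 = 27 (n_3 = 4)
Step 3: H = 12/(N(N+1)) * sum(R_i^2/n_i) - 3(N+1)
     = 12/(12*13) * (27.5^2/4 + 23.5^2/4 + 27^2/4) - 3*13
     = 0.076923 * 509.375 - 39
     = 0.182692.
Step 4: Ties present; correction factor C = 1 - 18/(12^3 - 12) = 0.989510. Corrected H = 0.182692 / 0.989510 = 0.184629.
Step 5: Under H0, H ~ chi^2(2); p-value = 0.911818.
Step 6: alpha = 0.1. fail to reject H0.

H = 0.1846, df = 2, p = 0.911818, fail to reject H0.


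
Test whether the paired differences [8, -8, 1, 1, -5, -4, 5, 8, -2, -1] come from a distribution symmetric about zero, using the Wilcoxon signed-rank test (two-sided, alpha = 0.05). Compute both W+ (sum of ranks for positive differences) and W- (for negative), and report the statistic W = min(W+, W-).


Step 1: Drop any zero differences (none here) and take |d_i|.
|d| = [8, 8, 1, 1, 5, 4, 5, 8, 2, 1]
Step 2: Midrank |d_i| (ties get averaged ranks).
ranks: |8|->9, |8|->9, |1|->2, |1|->2, |5|->6.5, |4|->5, |5|->6.5, |8|->9, |2|->4, |1|->2
Step 3: Attach original signs; sum ranks with positive sign and with negative sign.
W+ = 9 + 2 + 2 + 6.5 + 9 = 28.5
W- = 9 + 6.5 + 5 + 4 + 2 = 26.5
(Check: W+ + W- = 55 should equal n(n+1)/2 = 55.)
Step 4: Test statistic W = min(W+, W-) = 26.5.
Step 5: Ties in |d|, so use the tie-corrected normal approximation.
        E[W] = n(n+1)/4 = 10*11/4 = 27.5.
        Tie groups: |d|=1 (t=3), |d|=5 (t=2), |d|=8 (t=3); sum(t^3 - t) = 54.
        Var[W] = n(n+1)(2n+1)/24 - sum(t^3-t)/48 = 2310/24 - 54/48 = 95.125.
        z = (W - E[W]) / sqrt(Var[W]) = (26.5 - 27.5) / 9.7532 = -0.1025.
        Two-sided p = 2*Phi(z) = 0.918336.
Step 6: alpha = 0.05. fail to reject H0.

W+ = 28.5, W- = 26.5, W = min = 26.5, p = 0.918336, fail to reject H0.


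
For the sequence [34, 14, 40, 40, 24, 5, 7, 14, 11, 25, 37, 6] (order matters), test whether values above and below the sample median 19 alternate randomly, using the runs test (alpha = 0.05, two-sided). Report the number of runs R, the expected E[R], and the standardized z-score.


Step 1: Compute median = 19; label A = above, B = below.
Labels in order: ABAAABBBBAAB  (n_A = 6, n_B = 6)
Step 2: Count runs R = 6.
Step 3: Under H0 (random ordering), E[R] = 2*n_A*n_B/(n_A+n_B) + 1 = 2*6*6/12 + 1 = 7.0000.
        Var[R] = 2*n_A*n_B*(2*n_A*n_B - n_A - n_B) / ((n_A+n_B)^2 * (n_A+n_B-1)) = 4320/1584 = 2.7273.
        SD[R] = 1.6514.
Step 4: Continuity-corrected z = (R + 0.5 - E[R]) / SD[R] = (6 + 0.5 - 7.0000) / 1.6514 = -0.3028.
Step 5: Two-sided p-value via normal approximation = 2*(1 - Phi(|z|)) = 0.762069.
Step 6: alpha = 0.05. fail to reject H0.

R = 6, z = -0.3028, p = 0.762069, fail to reject H0.


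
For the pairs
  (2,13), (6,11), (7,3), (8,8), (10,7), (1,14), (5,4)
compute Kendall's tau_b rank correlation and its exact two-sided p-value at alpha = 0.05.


Step 1: Enumerate the 21 unordered pairs (i,j) with i<j and classify each by sign(x_j-x_i) * sign(y_j-y_i).
  (1,2):dx=+4,dy=-2->D; (1,3):dx=+5,dy=-10->D; (1,4):dx=+6,dy=-5->D; (1,5):dx=+8,dy=-6->D
  (1,6):dx=-1,dy=+1->D; (1,7):dx=+3,dy=-9->D; (2,3):dx=+1,dy=-8->D; (2,4):dx=+2,dy=-3->D
  (2,5):dx=+4,dy=-4->D; (2,6):dx=-5,dy=+3->D; (2,7):dx=-1,dy=-7->C; (3,4):dx=+1,dy=+5->C
  (3,5):dx=+3,dy=+4->C; (3,6):dx=-6,dy=+11->D; (3,7):dx=-2,dy=+1->D; (4,5):dx=+2,dy=-1->D
  (4,6):dx=-7,dy=+6->D; (4,7):dx=-3,dy=-4->C; (5,6):dx=-9,dy=+7->D; (5,7):dx=-5,dy=-3->C
  (6,7):dx=+4,dy=-10->D
Step 2: C = 5, D = 16, total pairs = 21.
Step 3: tau = (C - D)/(n(n-1)/2) = (5 - 16)/21 = -0.523810.
Step 4: Exact two-sided p-value (enumerate n! = 5040 permutations of y under H0): p = 0.136111.
Step 5: alpha = 0.05. fail to reject H0.

tau_b = -0.5238 (C=5, D=16), p = 0.136111, fail to reject H0.


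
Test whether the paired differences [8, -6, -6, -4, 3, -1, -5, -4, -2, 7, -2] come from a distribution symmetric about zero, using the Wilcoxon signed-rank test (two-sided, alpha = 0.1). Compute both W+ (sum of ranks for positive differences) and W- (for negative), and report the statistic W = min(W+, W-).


Step 1: Drop any zero differences (none here) and take |d_i|.
|d| = [8, 6, 6, 4, 3, 1, 5, 4, 2, 7, 2]
Step 2: Midrank |d_i| (ties get averaged ranks).
ranks: |8|->11, |6|->8.5, |6|->8.5, |4|->5.5, |3|->4, |1|->1, |5|->7, |4|->5.5, |2|->2.5, |7|->10, |2|->2.5
Step 3: Attach original signs; sum ranks with positive sign and with negative sign.
W+ = 11 + 4 + 10 = 25
W- = 8.5 + 8.5 + 5.5 + 1 + 7 + 5.5 + 2.5 + 2.5 = 41
(Check: W+ + W- = 66 should equal n(n+1)/2 = 66.)
Step 4: Test statistic W = min(W+, W-) = 25.
Step 5: Ties in |d|, so use the tie-corrected normal approximation.
        E[W] = n(n+1)/4 = 11*12/4 = 33.
        Tie groups: |d|=2 (t=2), |d|=4 (t=2), |d|=6 (t=2); sum(t^3 - t) = 18.
        Var[W] = n(n+1)(2n+1)/24 - sum(t^3-t)/48 = 3036/24 - 18/48 = 126.125.
        z = (W - E[W]) / sqrt(Var[W]) = (25 - 33) / 11.2305 = -0.7123.
        Two-sided p = 2*Phi(z) = 0.476252.
Step 6: alpha = 0.1. fail to reject H0.

W+ = 25, W- = 41, W = min = 25, p = 0.476252, fail to reject H0.


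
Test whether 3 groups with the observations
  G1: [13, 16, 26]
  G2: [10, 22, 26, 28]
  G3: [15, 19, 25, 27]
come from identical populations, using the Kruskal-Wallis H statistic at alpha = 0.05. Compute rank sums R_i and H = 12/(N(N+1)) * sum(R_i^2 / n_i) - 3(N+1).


Step 1: Combine all N = 11 observations and assign midranks.
sorted (value, group, rank): (10,G2,1), (13,G1,2), (15,G3,3), (16,G1,4), (19,G3,5), (22,G2,6), (25,G3,7), (26,G1,8.5), (26,G2,8.5), (27,G3,10), (28,G2,11)
Step 2: Sum ranks within each group.
R_1 = 14.5 (n_1 = 3)
R_2 = 26.5 (n_2 = 4)
R_3 = 25 (n_3 = 4)
Step 3: H = 12/(N(N+1)) * sum(R_i^2/n_i) - 3(N+1)
     = 12/(11*12) * (14.5^2/3 + 26.5^2/4 + 25^2/4) - 3*12
     = 0.090909 * 401.896 - 36
     = 0.535985.
Step 4: Ties present; correction factor C = 1 - 6/(11^3 - 11) = 0.995455. Corrected H = 0.535985 / 0.995455 = 0.538432.
Step 5: Under H0, H ~ chi^2(2); p-value = 0.763978.
Step 6: alpha = 0.05. fail to reject H0.

H = 0.5384, df = 2, p = 0.763978, fail to reject H0.


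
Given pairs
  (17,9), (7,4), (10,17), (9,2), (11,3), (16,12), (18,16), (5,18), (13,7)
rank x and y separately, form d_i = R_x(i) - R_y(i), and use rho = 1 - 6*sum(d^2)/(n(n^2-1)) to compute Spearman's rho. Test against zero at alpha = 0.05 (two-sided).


Step 1: Rank x and y separately (midranks; no ties here).
rank(x): 17->8, 7->2, 10->4, 9->3, 11->5, 16->7, 18->9, 5->1, 13->6
rank(y): 9->5, 4->3, 17->8, 2->1, 3->2, 12->6, 16->7, 18->9, 7->4
Step 2: d_i = R_x(i) - R_y(i); compute d_i^2.
  (8-5)^2=9, (2-3)^2=1, (4-8)^2=16, (3-1)^2=4, (5-2)^2=9, (7-6)^2=1, (9-7)^2=4, (1-9)^2=64, (6-4)^2=4
sum(d^2) = 112.
Step 3: rho = 1 - 6*112 / (9*(9^2 - 1)) = 1 - 672/720 = 0.066667.
Step 4: Under H0, t = rho * sqrt((n-2)/(1-rho^2)) = 0.1768 ~ t(7).
Step 5: Two-sided p-value from the t-distribution with 7 df = 0.864690.
Step 6: alpha = 0.05. fail to reject H0.

rho = 0.0667, p = 0.864690, fail to reject H0 at alpha = 0.05.


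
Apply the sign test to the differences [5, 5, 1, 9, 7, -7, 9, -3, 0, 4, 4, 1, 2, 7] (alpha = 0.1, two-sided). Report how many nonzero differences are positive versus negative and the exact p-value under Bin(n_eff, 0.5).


Step 1: Discard zero differences. Original n = 14; n_eff = number of nonzero differences = 13.
Nonzero differences (with sign): +5, +5, +1, +9, +7, -7, +9, -3, +4, +4, +1, +2, +7
Step 2: Count signs: positive = 11, negative = 2.
Step 3: Under H0: P(positive) = 0.5, so the number of positives S ~ Bin(13, 0.5).
Step 4: Two-sided exact p-value = sum of Bin(13,0.5) probabilities at or below the observed probability = 0.022461.
Step 5: alpha = 0.1. reject H0.

n_eff = 13, pos = 11, neg = 2, p = 0.022461, reject H0.


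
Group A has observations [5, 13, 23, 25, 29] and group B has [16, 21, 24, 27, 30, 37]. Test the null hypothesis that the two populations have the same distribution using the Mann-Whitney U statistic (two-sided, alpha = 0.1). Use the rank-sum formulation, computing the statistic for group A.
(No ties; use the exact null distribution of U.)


Step 1: Combine and sort all 11 observations; assign midranks.
sorted (value, group): (5,X), (13,X), (16,Y), (21,Y), (23,X), (24,Y), (25,X), (27,Y), (29,X), (30,Y), (37,Y)
ranks: 5->1, 13->2, 16->3, 21->4, 23->5, 24->6, 25->7, 27->8, 29->9, 30->10, 37->11
Step 2: Rank sum for X: R1 = 1 + 2 + 5 + 7 + 9 = 24.
Step 3: U_X = R1 - n1(n1+1)/2 = 24 - 5*6/2 = 24 - 15 = 9.
       U_Y = n1*n2 - U_X = 30 - 9 = 21.
Step 4: No ties, so the exact null distribution of U (based on enumerating the C(11,5) = 462 equally likely rank assignments) gives the two-sided p-value.
Step 5: p-value = 0.329004; compare to alpha = 0.1. fail to reject H0.

U_X = 9, p = 0.329004, fail to reject H0 at alpha = 0.1.


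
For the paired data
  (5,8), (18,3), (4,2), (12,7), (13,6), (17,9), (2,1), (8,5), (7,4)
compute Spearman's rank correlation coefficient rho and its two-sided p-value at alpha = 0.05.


Step 1: Rank x and y separately (midranks; no ties here).
rank(x): 5->3, 18->9, 4->2, 12->6, 13->7, 17->8, 2->1, 8->5, 7->4
rank(y): 8->8, 3->3, 2->2, 7->7, 6->6, 9->9, 1->1, 5->5, 4->4
Step 2: d_i = R_x(i) - R_y(i); compute d_i^2.
  (3-8)^2=25, (9-3)^2=36, (2-2)^2=0, (6-7)^2=1, (7-6)^2=1, (8-9)^2=1, (1-1)^2=0, (5-5)^2=0, (4-4)^2=0
sum(d^2) = 64.
Step 3: rho = 1 - 6*64 / (9*(9^2 - 1)) = 1 - 384/720 = 0.466667.
Step 4: Under H0, t = rho * sqrt((n-2)/(1-rho^2)) = 1.3960 ~ t(7).
Step 5: Two-sided p-value from the t-distribution with 7 df = 0.205386.
Step 6: alpha = 0.05. fail to reject H0.

rho = 0.4667, p = 0.205386, fail to reject H0 at alpha = 0.05.


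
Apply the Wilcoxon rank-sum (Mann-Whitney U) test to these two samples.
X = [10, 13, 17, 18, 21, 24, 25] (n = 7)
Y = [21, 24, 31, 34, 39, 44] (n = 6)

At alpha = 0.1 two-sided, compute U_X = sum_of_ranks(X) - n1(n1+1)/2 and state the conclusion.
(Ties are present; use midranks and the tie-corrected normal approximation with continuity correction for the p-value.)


Step 1: Combine and sort all 13 observations; assign midranks.
sorted (value, group): (10,X), (13,X), (17,X), (18,X), (21,X), (21,Y), (24,X), (24,Y), (25,X), (31,Y), (34,Y), (39,Y), (44,Y)
ranks: 10->1, 13->2, 17->3, 18->4, 21->5.5, 21->5.5, 24->7.5, 24->7.5, 25->9, 31->10, 34->11, 39->12, 44->13
Step 2: Rank sum for X: R1 = 1 + 2 + 3 + 4 + 5.5 + 7.5 + 9 = 32.
Step 3: U_X = R1 - n1(n1+1)/2 = 32 - 7*8/2 = 32 - 28 = 4.
       U_Y = n1*n2 - U_X = 42 - 4 = 38.
Step 4: Ties are present, so use the tie-corrected normal approximation (with continuity correction) for the p-value.
Step 5: p-value = 0.018096; compare to alpha = 0.1. reject H0.

U_X = 4, p = 0.018096, reject H0 at alpha = 0.1.


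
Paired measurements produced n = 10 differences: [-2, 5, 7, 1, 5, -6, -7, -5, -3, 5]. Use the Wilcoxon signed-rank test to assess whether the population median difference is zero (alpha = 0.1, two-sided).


Step 1: Drop any zero differences (none here) and take |d_i|.
|d| = [2, 5, 7, 1, 5, 6, 7, 5, 3, 5]
Step 2: Midrank |d_i| (ties get averaged ranks).
ranks: |2|->2, |5|->5.5, |7|->9.5, |1|->1, |5|->5.5, |6|->8, |7|->9.5, |5|->5.5, |3|->3, |5|->5.5
Step 3: Attach original signs; sum ranks with positive sign and with negative sign.
W+ = 5.5 + 9.5 + 1 + 5.5 + 5.5 = 27
W- = 2 + 8 + 9.5 + 5.5 + 3 = 28
(Check: W+ + W- = 55 should equal n(n+1)/2 = 55.)
Step 4: Test statistic W = min(W+, W-) = 27.
Step 5: Ties in |d|, so use the tie-corrected normal approximation.
        E[W] = n(n+1)/4 = 10*11/4 = 27.5.
        Tie groups: |d|=5 (t=4), |d|=7 (t=2); sum(t^3 - t) = 66.
        Var[W] = n(n+1)(2n+1)/24 - sum(t^3-t)/48 = 2310/24 - 66/48 = 94.875.
        z = (W - E[W]) / sqrt(Var[W]) = (27 - 27.5) / 9.7404 = -0.0513.
        Two-sided p = 2*Phi(z) = 0.959060.
Step 6: alpha = 0.1. fail to reject H0.

W+ = 27, W- = 28, W = min = 27, p = 0.959060, fail to reject H0.


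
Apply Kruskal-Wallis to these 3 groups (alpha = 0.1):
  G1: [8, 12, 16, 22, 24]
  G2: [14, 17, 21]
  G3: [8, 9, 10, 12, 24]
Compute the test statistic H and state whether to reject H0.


Step 1: Combine all N = 13 observations and assign midranks.
sorted (value, group, rank): (8,G1,1.5), (8,G3,1.5), (9,G3,3), (10,G3,4), (12,G1,5.5), (12,G3,5.5), (14,G2,7), (16,G1,8), (17,G2,9), (21,G2,10), (22,G1,11), (24,G1,12.5), (24,G3,12.5)
Step 2: Sum ranks within each group.
R_1 = 38.5 (n_1 = 5)
R_2 = 26 (n_2 = 3)
R_3 = 26.5 (n_3 = 5)
Step 3: H = 12/(N(N+1)) * sum(R_i^2/n_i) - 3(N+1)
     = 12/(13*14) * (38.5^2/5 + 26^2/3 + 26.5^2/5) - 3*14
     = 0.065934 * 662.233 - 42
     = 1.663736.
Step 4: Ties present; correction factor C = 1 - 18/(13^3 - 13) = 0.991758. Corrected H = 1.663736 / 0.991758 = 1.677562.
Step 5: Under H0, H ~ chi^2(2); p-value = 0.432237.
Step 6: alpha = 0.1. fail to reject H0.

H = 1.6776, df = 2, p = 0.432237, fail to reject H0.


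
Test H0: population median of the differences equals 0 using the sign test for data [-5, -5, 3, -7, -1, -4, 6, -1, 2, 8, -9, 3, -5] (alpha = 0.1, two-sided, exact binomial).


Step 1: Discard zero differences. Original n = 13; n_eff = number of nonzero differences = 13.
Nonzero differences (with sign): -5, -5, +3, -7, -1, -4, +6, -1, +2, +8, -9, +3, -5
Step 2: Count signs: positive = 5, negative = 8.
Step 3: Under H0: P(positive) = 0.5, so the number of positives S ~ Bin(13, 0.5).
Step 4: Two-sided exact p-value = sum of Bin(13,0.5) probabilities at or below the observed probability = 0.581055.
Step 5: alpha = 0.1. fail to reject H0.

n_eff = 13, pos = 5, neg = 8, p = 0.581055, fail to reject H0.


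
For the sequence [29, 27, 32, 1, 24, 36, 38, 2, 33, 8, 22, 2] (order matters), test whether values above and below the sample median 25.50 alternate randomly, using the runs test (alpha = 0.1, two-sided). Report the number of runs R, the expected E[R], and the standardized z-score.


Step 1: Compute median = 25.50; label A = above, B = below.
Labels in order: AAABBAABABBB  (n_A = 6, n_B = 6)
Step 2: Count runs R = 6.
Step 3: Under H0 (random ordering), E[R] = 2*n_A*n_B/(n_A+n_B) + 1 = 2*6*6/12 + 1 = 7.0000.
        Var[R] = 2*n_A*n_B*(2*n_A*n_B - n_A - n_B) / ((n_A+n_B)^2 * (n_A+n_B-1)) = 4320/1584 = 2.7273.
        SD[R] = 1.6514.
Step 4: Continuity-corrected z = (R + 0.5 - E[R]) / SD[R] = (6 + 0.5 - 7.0000) / 1.6514 = -0.3028.
Step 5: Two-sided p-value via normal approximation = 2*(1 - Phi(|z|)) = 0.762069.
Step 6: alpha = 0.1. fail to reject H0.

R = 6, z = -0.3028, p = 0.762069, fail to reject H0.


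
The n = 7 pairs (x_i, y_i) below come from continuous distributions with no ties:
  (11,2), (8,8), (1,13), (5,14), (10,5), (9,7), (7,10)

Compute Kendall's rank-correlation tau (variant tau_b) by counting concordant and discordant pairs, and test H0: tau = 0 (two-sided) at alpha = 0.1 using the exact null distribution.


Step 1: Enumerate the 21 unordered pairs (i,j) with i<j and classify each by sign(x_j-x_i) * sign(y_j-y_i).
  (1,2):dx=-3,dy=+6->D; (1,3):dx=-10,dy=+11->D; (1,4):dx=-6,dy=+12->D; (1,5):dx=-1,dy=+3->D
  (1,6):dx=-2,dy=+5->D; (1,7):dx=-4,dy=+8->D; (2,3):dx=-7,dy=+5->D; (2,4):dx=-3,dy=+6->D
  (2,5):dx=+2,dy=-3->D; (2,6):dx=+1,dy=-1->D; (2,7):dx=-1,dy=+2->D; (3,4):dx=+4,dy=+1->C
  (3,5):dx=+9,dy=-8->D; (3,6):dx=+8,dy=-6->D; (3,7):dx=+6,dy=-3->D; (4,5):dx=+5,dy=-9->D
  (4,6):dx=+4,dy=-7->D; (4,7):dx=+2,dy=-4->D; (5,6):dx=-1,dy=+2->D; (5,7):dx=-3,dy=+5->D
  (6,7):dx=-2,dy=+3->D
Step 2: C = 1, D = 20, total pairs = 21.
Step 3: tau = (C - D)/(n(n-1)/2) = (1 - 20)/21 = -0.904762.
Step 4: Exact two-sided p-value (enumerate n! = 5040 permutations of y under H0): p = 0.002778.
Step 5: alpha = 0.1. reject H0.

tau_b = -0.9048 (C=1, D=20), p = 0.002778, reject H0.


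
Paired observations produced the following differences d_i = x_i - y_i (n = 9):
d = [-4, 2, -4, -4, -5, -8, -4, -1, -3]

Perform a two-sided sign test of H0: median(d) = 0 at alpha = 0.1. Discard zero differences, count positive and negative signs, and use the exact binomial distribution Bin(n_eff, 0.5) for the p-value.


Step 1: Discard zero differences. Original n = 9; n_eff = number of nonzero differences = 9.
Nonzero differences (with sign): -4, +2, -4, -4, -5, -8, -4, -1, -3
Step 2: Count signs: positive = 1, negative = 8.
Step 3: Under H0: P(positive) = 0.5, so the number of positives S ~ Bin(9, 0.5).
Step 4: Two-sided exact p-value = sum of Bin(9,0.5) probabilities at or below the observed probability = 0.039062.
Step 5: alpha = 0.1. reject H0.

n_eff = 9, pos = 1, neg = 8, p = 0.039062, reject H0.


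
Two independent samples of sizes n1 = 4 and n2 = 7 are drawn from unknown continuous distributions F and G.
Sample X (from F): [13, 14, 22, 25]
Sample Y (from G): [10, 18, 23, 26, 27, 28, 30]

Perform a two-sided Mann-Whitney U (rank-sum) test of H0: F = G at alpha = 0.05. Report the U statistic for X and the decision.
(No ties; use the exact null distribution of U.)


Step 1: Combine and sort all 11 observations; assign midranks.
sorted (value, group): (10,Y), (13,X), (14,X), (18,Y), (22,X), (23,Y), (25,X), (26,Y), (27,Y), (28,Y), (30,Y)
ranks: 10->1, 13->2, 14->3, 18->4, 22->5, 23->6, 25->7, 26->8, 27->9, 28->10, 30->11
Step 2: Rank sum for X: R1 = 2 + 3 + 5 + 7 = 17.
Step 3: U_X = R1 - n1(n1+1)/2 = 17 - 4*5/2 = 17 - 10 = 7.
       U_Y = n1*n2 - U_X = 28 - 7 = 21.
Step 4: No ties, so the exact null distribution of U (based on enumerating the C(11,4) = 330 equally likely rank assignments) gives the two-sided p-value.
Step 5: p-value = 0.230303; compare to alpha = 0.05. fail to reject H0.

U_X = 7, p = 0.230303, fail to reject H0 at alpha = 0.05.


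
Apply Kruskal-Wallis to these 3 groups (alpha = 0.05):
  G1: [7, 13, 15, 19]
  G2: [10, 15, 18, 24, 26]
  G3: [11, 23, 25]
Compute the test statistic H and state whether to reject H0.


Step 1: Combine all N = 12 observations and assign midranks.
sorted (value, group, rank): (7,G1,1), (10,G2,2), (11,G3,3), (13,G1,4), (15,G1,5.5), (15,G2,5.5), (18,G2,7), (19,G1,8), (23,G3,9), (24,G2,10), (25,G3,11), (26,G2,12)
Step 2: Sum ranks within each group.
R_1 = 18.5 (n_1 = 4)
R_2 = 36.5 (n_2 = 5)
R_3 = 23 (n_3 = 3)
Step 3: H = 12/(N(N+1)) * sum(R_i^2/n_i) - 3(N+1)
     = 12/(12*13) * (18.5^2/4 + 36.5^2/5 + 23^2/3) - 3*13
     = 0.076923 * 528.346 - 39
     = 1.641987.
Step 4: Ties present; correction factor C = 1 - 6/(12^3 - 12) = 0.996503. Corrected H = 1.641987 / 0.996503 = 1.647749.
Step 5: Under H0, H ~ chi^2(2); p-value = 0.438729.
Step 6: alpha = 0.05. fail to reject H0.

H = 1.6477, df = 2, p = 0.438729, fail to reject H0.


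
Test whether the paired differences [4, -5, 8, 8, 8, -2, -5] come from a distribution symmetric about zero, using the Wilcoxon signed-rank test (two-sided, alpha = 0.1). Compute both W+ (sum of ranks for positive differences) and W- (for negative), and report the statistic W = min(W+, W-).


Step 1: Drop any zero differences (none here) and take |d_i|.
|d| = [4, 5, 8, 8, 8, 2, 5]
Step 2: Midrank |d_i| (ties get averaged ranks).
ranks: |4|->2, |5|->3.5, |8|->6, |8|->6, |8|->6, |2|->1, |5|->3.5
Step 3: Attach original signs; sum ranks with positive sign and with negative sign.
W+ = 2 + 6 + 6 + 6 = 20
W- = 3.5 + 1 + 3.5 = 8
(Check: W+ + W- = 28 should equal n(n+1)/2 = 28.)
Step 4: Test statistic W = min(W+, W-) = 8.
Step 5: Ties in |d|, so use the tie-corrected normal approximation.
        E[W] = n(n+1)/4 = 7*8/4 = 14.
        Tie groups: |d|=5 (t=2), |d|=8 (t=3); sum(t^3 - t) = 30.
        Var[W] = n(n+1)(2n+1)/24 - sum(t^3-t)/48 = 840/24 - 30/48 = 34.375.
        z = (W - E[W]) / sqrt(Var[W]) = (8 - 14) / 5.8630 = -1.0234.
        Two-sided p = 2*Phi(z) = 0.306136.
Step 6: alpha = 0.1. fail to reject H0.

W+ = 20, W- = 8, W = min = 8, p = 0.306136, fail to reject H0.


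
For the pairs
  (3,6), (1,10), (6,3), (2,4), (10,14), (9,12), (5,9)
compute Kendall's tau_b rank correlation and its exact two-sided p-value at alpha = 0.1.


Step 1: Enumerate the 21 unordered pairs (i,j) with i<j and classify each by sign(x_j-x_i) * sign(y_j-y_i).
  (1,2):dx=-2,dy=+4->D; (1,3):dx=+3,dy=-3->D; (1,4):dx=-1,dy=-2->C; (1,5):dx=+7,dy=+8->C
  (1,6):dx=+6,dy=+6->C; (1,7):dx=+2,dy=+3->C; (2,3):dx=+5,dy=-7->D; (2,4):dx=+1,dy=-6->D
  (2,5):dx=+9,dy=+4->C; (2,6):dx=+8,dy=+2->C; (2,7):dx=+4,dy=-1->D; (3,4):dx=-4,dy=+1->D
  (3,5):dx=+4,dy=+11->C; (3,6):dx=+3,dy=+9->C; (3,7):dx=-1,dy=+6->D; (4,5):dx=+8,dy=+10->C
  (4,6):dx=+7,dy=+8->C; (4,7):dx=+3,dy=+5->C; (5,6):dx=-1,dy=-2->C; (5,7):dx=-5,dy=-5->C
  (6,7):dx=-4,dy=-3->C
Step 2: C = 14, D = 7, total pairs = 21.
Step 3: tau = (C - D)/(n(n-1)/2) = (14 - 7)/21 = 0.333333.
Step 4: Exact two-sided p-value (enumerate n! = 5040 permutations of y under H0): p = 0.381349.
Step 5: alpha = 0.1. fail to reject H0.

tau_b = 0.3333 (C=14, D=7), p = 0.381349, fail to reject H0.


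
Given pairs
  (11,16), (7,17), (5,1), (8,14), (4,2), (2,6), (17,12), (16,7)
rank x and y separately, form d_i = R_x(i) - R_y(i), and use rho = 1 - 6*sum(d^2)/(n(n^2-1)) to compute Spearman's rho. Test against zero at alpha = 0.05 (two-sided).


Step 1: Rank x and y separately (midranks; no ties here).
rank(x): 11->6, 7->4, 5->3, 8->5, 4->2, 2->1, 17->8, 16->7
rank(y): 16->7, 17->8, 1->1, 14->6, 2->2, 6->3, 12->5, 7->4
Step 2: d_i = R_x(i) - R_y(i); compute d_i^2.
  (6-7)^2=1, (4-8)^2=16, (3-1)^2=4, (5-6)^2=1, (2-2)^2=0, (1-3)^2=4, (8-5)^2=9, (7-4)^2=9
sum(d^2) = 44.
Step 3: rho = 1 - 6*44 / (8*(8^2 - 1)) = 1 - 264/504 = 0.476190.
Step 4: Under H0, t = rho * sqrt((n-2)/(1-rho^2)) = 1.3265 ~ t(6).
Step 5: Two-sided p-value from the t-distribution with 6 df = 0.232936.
Step 6: alpha = 0.05. fail to reject H0.

rho = 0.4762, p = 0.232936, fail to reject H0 at alpha = 0.05.


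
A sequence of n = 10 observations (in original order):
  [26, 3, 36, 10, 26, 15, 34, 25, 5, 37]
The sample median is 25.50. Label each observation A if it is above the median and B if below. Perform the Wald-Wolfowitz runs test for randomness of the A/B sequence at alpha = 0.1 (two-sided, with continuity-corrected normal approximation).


Step 1: Compute median = 25.50; label A = above, B = below.
Labels in order: ABABABABBA  (n_A = 5, n_B = 5)
Step 2: Count runs R = 9.
Step 3: Under H0 (random ordering), E[R] = 2*n_A*n_B/(n_A+n_B) + 1 = 2*5*5/10 + 1 = 6.0000.
        Var[R] = 2*n_A*n_B*(2*n_A*n_B - n_A - n_B) / ((n_A+n_B)^2 * (n_A+n_B-1)) = 2000/900 = 2.2222.
        SD[R] = 1.4907.
Step 4: Continuity-corrected z = (R - 0.5 - E[R]) / SD[R] = (9 - 0.5 - 6.0000) / 1.4907 = 1.6771.
Step 5: Two-sided p-value via normal approximation = 2*(1 - Phi(|z|)) = 0.093533.
Step 6: alpha = 0.1. reject H0.

R = 9, z = 1.6771, p = 0.093533, reject H0.


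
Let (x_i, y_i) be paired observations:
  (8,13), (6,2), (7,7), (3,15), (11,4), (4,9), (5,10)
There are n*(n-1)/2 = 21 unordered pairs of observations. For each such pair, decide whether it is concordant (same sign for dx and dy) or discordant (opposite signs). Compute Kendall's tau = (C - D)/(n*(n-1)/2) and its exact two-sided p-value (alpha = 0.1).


Step 1: Enumerate the 21 unordered pairs (i,j) with i<j and classify each by sign(x_j-x_i) * sign(y_j-y_i).
  (1,2):dx=-2,dy=-11->C; (1,3):dx=-1,dy=-6->C; (1,4):dx=-5,dy=+2->D; (1,5):dx=+3,dy=-9->D
  (1,6):dx=-4,dy=-4->C; (1,7):dx=-3,dy=-3->C; (2,3):dx=+1,dy=+5->C; (2,4):dx=-3,dy=+13->D
  (2,5):dx=+5,dy=+2->C; (2,6):dx=-2,dy=+7->D; (2,7):dx=-1,dy=+8->D; (3,4):dx=-4,dy=+8->D
  (3,5):dx=+4,dy=-3->D; (3,6):dx=-3,dy=+2->D; (3,7):dx=-2,dy=+3->D; (4,5):dx=+8,dy=-11->D
  (4,6):dx=+1,dy=-6->D; (4,7):dx=+2,dy=-5->D; (5,6):dx=-7,dy=+5->D; (5,7):dx=-6,dy=+6->D
  (6,7):dx=+1,dy=+1->C
Step 2: C = 7, D = 14, total pairs = 21.
Step 3: tau = (C - D)/(n(n-1)/2) = (7 - 14)/21 = -0.333333.
Step 4: Exact two-sided p-value (enumerate n! = 5040 permutations of y under H0): p = 0.381349.
Step 5: alpha = 0.1. fail to reject H0.

tau_b = -0.3333 (C=7, D=14), p = 0.381349, fail to reject H0.


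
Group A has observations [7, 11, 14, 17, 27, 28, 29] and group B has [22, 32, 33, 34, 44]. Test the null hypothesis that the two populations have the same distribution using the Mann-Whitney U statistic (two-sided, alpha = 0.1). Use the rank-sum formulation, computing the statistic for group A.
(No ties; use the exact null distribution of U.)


Step 1: Combine and sort all 12 observations; assign midranks.
sorted (value, group): (7,X), (11,X), (14,X), (17,X), (22,Y), (27,X), (28,X), (29,X), (32,Y), (33,Y), (34,Y), (44,Y)
ranks: 7->1, 11->2, 14->3, 17->4, 22->5, 27->6, 28->7, 29->8, 32->9, 33->10, 34->11, 44->12
Step 2: Rank sum for X: R1 = 1 + 2 + 3 + 4 + 6 + 7 + 8 = 31.
Step 3: U_X = R1 - n1(n1+1)/2 = 31 - 7*8/2 = 31 - 28 = 3.
       U_Y = n1*n2 - U_X = 35 - 3 = 32.
Step 4: No ties, so the exact null distribution of U (based on enumerating the C(12,7) = 792 equally likely rank assignments) gives the two-sided p-value.
Step 5: p-value = 0.017677; compare to alpha = 0.1. reject H0.

U_X = 3, p = 0.017677, reject H0 at alpha = 0.1.


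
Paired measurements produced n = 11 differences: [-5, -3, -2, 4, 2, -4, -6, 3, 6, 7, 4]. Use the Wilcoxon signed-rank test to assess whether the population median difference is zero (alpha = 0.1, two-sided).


Step 1: Drop any zero differences (none here) and take |d_i|.
|d| = [5, 3, 2, 4, 2, 4, 6, 3, 6, 7, 4]
Step 2: Midrank |d_i| (ties get averaged ranks).
ranks: |5|->8, |3|->3.5, |2|->1.5, |4|->6, |2|->1.5, |4|->6, |6|->9.5, |3|->3.5, |6|->9.5, |7|->11, |4|->6
Step 3: Attach original signs; sum ranks with positive sign and with negative sign.
W+ = 6 + 1.5 + 3.5 + 9.5 + 11 + 6 = 37.5
W- = 8 + 3.5 + 1.5 + 6 + 9.5 = 28.5
(Check: W+ + W- = 66 should equal n(n+1)/2 = 66.)
Step 4: Test statistic W = min(W+, W-) = 28.5.
Step 5: Ties in |d|, so use the tie-corrected normal approximation.
        E[W] = n(n+1)/4 = 11*12/4 = 33.
        Tie groups: |d|=2 (t=2), |d|=3 (t=2), |d|=4 (t=3), |d|=6 (t=2); sum(t^3 - t) = 42.
        Var[W] = n(n+1)(2n+1)/24 - sum(t^3-t)/48 = 3036/24 - 42/48 = 125.625.
        z = (W - E[W]) / sqrt(Var[W]) = (28.5 - 33) / 11.2083 = -0.4015.
        Two-sided p = 2*Phi(z) = 0.688060.
Step 6: alpha = 0.1. fail to reject H0.

W+ = 37.5, W- = 28.5, W = min = 28.5, p = 0.688060, fail to reject H0.


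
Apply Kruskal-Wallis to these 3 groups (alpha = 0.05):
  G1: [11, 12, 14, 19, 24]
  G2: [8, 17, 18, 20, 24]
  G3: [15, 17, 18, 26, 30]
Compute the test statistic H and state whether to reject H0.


Step 1: Combine all N = 15 observations and assign midranks.
sorted (value, group, rank): (8,G2,1), (11,G1,2), (12,G1,3), (14,G1,4), (15,G3,5), (17,G2,6.5), (17,G3,6.5), (18,G2,8.5), (18,G3,8.5), (19,G1,10), (20,G2,11), (24,G1,12.5), (24,G2,12.5), (26,G3,14), (30,G3,15)
Step 2: Sum ranks within each group.
R_1 = 31.5 (n_1 = 5)
R_2 = 39.5 (n_2 = 5)
R_3 = 49 (n_3 = 5)
Step 3: H = 12/(N(N+1)) * sum(R_i^2/n_i) - 3(N+1)
     = 12/(15*16) * (31.5^2/5 + 39.5^2/5 + 49^2/5) - 3*16
     = 0.050000 * 990.7 - 48
     = 1.535000.
Step 4: Ties present; correction factor C = 1 - 18/(15^3 - 15) = 0.994643. Corrected H = 1.535000 / 0.994643 = 1.543268.
Step 5: Under H0, H ~ chi^2(2); p-value = 0.462257.
Step 6: alpha = 0.05. fail to reject H0.

H = 1.5433, df = 2, p = 0.462257, fail to reject H0.


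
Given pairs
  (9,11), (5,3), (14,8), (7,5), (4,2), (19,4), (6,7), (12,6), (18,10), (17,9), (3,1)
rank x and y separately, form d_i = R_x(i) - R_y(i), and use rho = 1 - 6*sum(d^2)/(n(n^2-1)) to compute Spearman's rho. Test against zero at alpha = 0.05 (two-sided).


Step 1: Rank x and y separately (midranks; no ties here).
rank(x): 9->6, 5->3, 14->8, 7->5, 4->2, 19->11, 6->4, 12->7, 18->10, 17->9, 3->1
rank(y): 11->11, 3->3, 8->8, 5->5, 2->2, 4->4, 7->7, 6->6, 10->10, 9->9, 1->1
Step 2: d_i = R_x(i) - R_y(i); compute d_i^2.
  (6-11)^2=25, (3-3)^2=0, (8-8)^2=0, (5-5)^2=0, (2-2)^2=0, (11-4)^2=49, (4-7)^2=9, (7-6)^2=1, (10-10)^2=0, (9-9)^2=0, (1-1)^2=0
sum(d^2) = 84.
Step 3: rho = 1 - 6*84 / (11*(11^2 - 1)) = 1 - 504/1320 = 0.618182.
Step 4: Under H0, t = rho * sqrt((n-2)/(1-rho^2)) = 2.3594 ~ t(9).
Step 5: Two-sided p-value from the t-distribution with 9 df = 0.042646.
Step 6: alpha = 0.05. reject H0.

rho = 0.6182, p = 0.042646, reject H0 at alpha = 0.05.


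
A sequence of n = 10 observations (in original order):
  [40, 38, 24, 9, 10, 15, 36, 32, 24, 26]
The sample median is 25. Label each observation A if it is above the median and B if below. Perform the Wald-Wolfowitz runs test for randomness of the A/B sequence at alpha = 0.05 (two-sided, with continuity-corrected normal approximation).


Step 1: Compute median = 25; label A = above, B = below.
Labels in order: AABBBBAABA  (n_A = 5, n_B = 5)
Step 2: Count runs R = 5.
Step 3: Under H0 (random ordering), E[R] = 2*n_A*n_B/(n_A+n_B) + 1 = 2*5*5/10 + 1 = 6.0000.
        Var[R] = 2*n_A*n_B*(2*n_A*n_B - n_A - n_B) / ((n_A+n_B)^2 * (n_A+n_B-1)) = 2000/900 = 2.2222.
        SD[R] = 1.4907.
Step 4: Continuity-corrected z = (R + 0.5 - E[R]) / SD[R] = (5 + 0.5 - 6.0000) / 1.4907 = -0.3354.
Step 5: Two-sided p-value via normal approximation = 2*(1 - Phi(|z|)) = 0.737316.
Step 6: alpha = 0.05. fail to reject H0.

R = 5, z = -0.3354, p = 0.737316, fail to reject H0.


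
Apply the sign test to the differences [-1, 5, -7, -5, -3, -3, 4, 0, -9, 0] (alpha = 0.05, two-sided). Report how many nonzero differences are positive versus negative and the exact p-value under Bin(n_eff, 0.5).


Step 1: Discard zero differences. Original n = 10; n_eff = number of nonzero differences = 8.
Nonzero differences (with sign): -1, +5, -7, -5, -3, -3, +4, -9
Step 2: Count signs: positive = 2, negative = 6.
Step 3: Under H0: P(positive) = 0.5, so the number of positives S ~ Bin(8, 0.5).
Step 4: Two-sided exact p-value = sum of Bin(8,0.5) probabilities at or below the observed probability = 0.289062.
Step 5: alpha = 0.05. fail to reject H0.

n_eff = 8, pos = 2, neg = 6, p = 0.289062, fail to reject H0.


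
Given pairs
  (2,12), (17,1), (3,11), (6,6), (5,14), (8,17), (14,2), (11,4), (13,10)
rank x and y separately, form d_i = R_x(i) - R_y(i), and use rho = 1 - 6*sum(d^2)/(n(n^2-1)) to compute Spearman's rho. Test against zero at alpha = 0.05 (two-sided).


Step 1: Rank x and y separately (midranks; no ties here).
rank(x): 2->1, 17->9, 3->2, 6->4, 5->3, 8->5, 14->8, 11->6, 13->7
rank(y): 12->7, 1->1, 11->6, 6->4, 14->8, 17->9, 2->2, 4->3, 10->5
Step 2: d_i = R_x(i) - R_y(i); compute d_i^2.
  (1-7)^2=36, (9-1)^2=64, (2-6)^2=16, (4-4)^2=0, (3-8)^2=25, (5-9)^2=16, (8-2)^2=36, (6-3)^2=9, (7-5)^2=4
sum(d^2) = 206.
Step 3: rho = 1 - 6*206 / (9*(9^2 - 1)) = 1 - 1236/720 = -0.716667.
Step 4: Under H0, t = rho * sqrt((n-2)/(1-rho^2)) = -2.7188 ~ t(7).
Step 5: Two-sided p-value from the t-distribution with 7 df = 0.029818.
Step 6: alpha = 0.05. reject H0.

rho = -0.7167, p = 0.029818, reject H0 at alpha = 0.05.


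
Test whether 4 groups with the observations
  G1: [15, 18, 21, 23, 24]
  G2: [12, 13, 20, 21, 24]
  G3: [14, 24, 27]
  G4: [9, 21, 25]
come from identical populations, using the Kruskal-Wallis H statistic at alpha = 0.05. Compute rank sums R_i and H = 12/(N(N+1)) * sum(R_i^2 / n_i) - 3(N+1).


Step 1: Combine all N = 16 observations and assign midranks.
sorted (value, group, rank): (9,G4,1), (12,G2,2), (13,G2,3), (14,G3,4), (15,G1,5), (18,G1,6), (20,G2,7), (21,G1,9), (21,G2,9), (21,G4,9), (23,G1,11), (24,G1,13), (24,G2,13), (24,G3,13), (25,G4,15), (27,G3,16)
Step 2: Sum ranks within each group.
R_1 = 44 (n_1 = 5)
R_2 = 34 (n_2 = 5)
R_3 = 33 (n_3 = 3)
R_4 = 25 (n_4 = 3)
Step 3: H = 12/(N(N+1)) * sum(R_i^2/n_i) - 3(N+1)
     = 12/(16*17) * (44^2/5 + 34^2/5 + 33^2/3 + 25^2/3) - 3*17
     = 0.044118 * 1189.73 - 51
     = 1.488235.
Step 4: Ties present; correction factor C = 1 - 48/(16^3 - 16) = 0.988235. Corrected H = 1.488235 / 0.988235 = 1.505952.
Step 5: Under H0, H ~ chi^2(3); p-value = 0.680897.
Step 6: alpha = 0.05. fail to reject H0.

H = 1.5060, df = 3, p = 0.680897, fail to reject H0.


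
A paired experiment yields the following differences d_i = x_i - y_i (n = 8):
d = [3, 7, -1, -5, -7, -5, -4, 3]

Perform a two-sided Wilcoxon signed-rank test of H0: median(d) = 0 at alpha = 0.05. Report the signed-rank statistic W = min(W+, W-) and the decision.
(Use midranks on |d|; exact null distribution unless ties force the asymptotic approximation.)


Step 1: Drop any zero differences (none here) and take |d_i|.
|d| = [3, 7, 1, 5, 7, 5, 4, 3]
Step 2: Midrank |d_i| (ties get averaged ranks).
ranks: |3|->2.5, |7|->7.5, |1|->1, |5|->5.5, |7|->7.5, |5|->5.5, |4|->4, |3|->2.5
Step 3: Attach original signs; sum ranks with positive sign and with negative sign.
W+ = 2.5 + 7.5 + 2.5 = 12.5
W- = 1 + 5.5 + 7.5 + 5.5 + 4 = 23.5
(Check: W+ + W- = 36 should equal n(n+1)/2 = 36.)
Step 4: Test statistic W = min(W+, W-) = 12.5.
Step 5: Ties in |d|, so use the tie-corrected normal approximation.
        E[W] = n(n+1)/4 = 8*9/4 = 18.
        Tie groups: |d|=3 (t=2), |d|=5 (t=2), |d|=7 (t=2); sum(t^3 - t) = 18.
        Var[W] = n(n+1)(2n+1)/24 - sum(t^3-t)/48 = 1224/24 - 18/48 = 50.625.
        z = (W - E[W]) / sqrt(Var[W]) = (12.5 - 18) / 7.1151 = -0.7730.
        Two-sided p = 2*Phi(z) = 0.439522.
Step 6: alpha = 0.05. fail to reject H0.

W+ = 12.5, W- = 23.5, W = min = 12.5, p = 0.439522, fail to reject H0.


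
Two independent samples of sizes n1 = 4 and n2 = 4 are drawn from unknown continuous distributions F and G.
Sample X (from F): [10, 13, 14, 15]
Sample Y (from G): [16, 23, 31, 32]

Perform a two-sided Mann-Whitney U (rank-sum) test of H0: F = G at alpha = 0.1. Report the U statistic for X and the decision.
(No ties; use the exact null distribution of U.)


Step 1: Combine and sort all 8 observations; assign midranks.
sorted (value, group): (10,X), (13,X), (14,X), (15,X), (16,Y), (23,Y), (31,Y), (32,Y)
ranks: 10->1, 13->2, 14->3, 15->4, 16->5, 23->6, 31->7, 32->8
Step 2: Rank sum for X: R1 = 1 + 2 + 3 + 4 = 10.
Step 3: U_X = R1 - n1(n1+1)/2 = 10 - 4*5/2 = 10 - 10 = 0.
       U_Y = n1*n2 - U_X = 16 - 0 = 16.
Step 4: No ties, so the exact null distribution of U (based on enumerating the C(8,4) = 70 equally likely rank assignments) gives the two-sided p-value.
Step 5: p-value = 0.028571; compare to alpha = 0.1. reject H0.

U_X = 0, p = 0.028571, reject H0 at alpha = 0.1.


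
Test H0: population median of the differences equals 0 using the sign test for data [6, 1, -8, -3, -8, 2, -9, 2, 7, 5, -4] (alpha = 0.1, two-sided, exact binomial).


Step 1: Discard zero differences. Original n = 11; n_eff = number of nonzero differences = 11.
Nonzero differences (with sign): +6, +1, -8, -3, -8, +2, -9, +2, +7, +5, -4
Step 2: Count signs: positive = 6, negative = 5.
Step 3: Under H0: P(positive) = 0.5, so the number of positives S ~ Bin(11, 0.5).
Step 4: Two-sided exact p-value = sum of Bin(11,0.5) probabilities at or below the observed probability = 1.000000.
Step 5: alpha = 0.1. fail to reject H0.

n_eff = 11, pos = 6, neg = 5, p = 1.000000, fail to reject H0.


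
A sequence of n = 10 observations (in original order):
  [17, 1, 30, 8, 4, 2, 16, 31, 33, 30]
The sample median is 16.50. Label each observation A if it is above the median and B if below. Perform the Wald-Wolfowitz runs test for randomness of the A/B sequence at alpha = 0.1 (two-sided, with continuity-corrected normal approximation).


Step 1: Compute median = 16.50; label A = above, B = below.
Labels in order: ABABBBBAAA  (n_A = 5, n_B = 5)
Step 2: Count runs R = 5.
Step 3: Under H0 (random ordering), E[R] = 2*n_A*n_B/(n_A+n_B) + 1 = 2*5*5/10 + 1 = 6.0000.
        Var[R] = 2*n_A*n_B*(2*n_A*n_B - n_A - n_B) / ((n_A+n_B)^2 * (n_A+n_B-1)) = 2000/900 = 2.2222.
        SD[R] = 1.4907.
Step 4: Continuity-corrected z = (R + 0.5 - E[R]) / SD[R] = (5 + 0.5 - 6.0000) / 1.4907 = -0.3354.
Step 5: Two-sided p-value via normal approximation = 2*(1 - Phi(|z|)) = 0.737316.
Step 6: alpha = 0.1. fail to reject H0.

R = 5, z = -0.3354, p = 0.737316, fail to reject H0.


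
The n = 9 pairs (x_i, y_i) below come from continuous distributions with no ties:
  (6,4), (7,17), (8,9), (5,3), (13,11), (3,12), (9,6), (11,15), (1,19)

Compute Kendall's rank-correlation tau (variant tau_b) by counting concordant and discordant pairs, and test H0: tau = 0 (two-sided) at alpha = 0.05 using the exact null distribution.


Step 1: Enumerate the 36 unordered pairs (i,j) with i<j and classify each by sign(x_j-x_i) * sign(y_j-y_i).
  (1,2):dx=+1,dy=+13->C; (1,3):dx=+2,dy=+5->C; (1,4):dx=-1,dy=-1->C; (1,5):dx=+7,dy=+7->C
  (1,6):dx=-3,dy=+8->D; (1,7):dx=+3,dy=+2->C; (1,8):dx=+5,dy=+11->C; (1,9):dx=-5,dy=+15->D
  (2,3):dx=+1,dy=-8->D; (2,4):dx=-2,dy=-14->C; (2,5):dx=+6,dy=-6->D; (2,6):dx=-4,dy=-5->C
  (2,7):dx=+2,dy=-11->D; (2,8):dx=+4,dy=-2->D; (2,9):dx=-6,dy=+2->D; (3,4):dx=-3,dy=-6->C
  (3,5):dx=+5,dy=+2->C; (3,6):dx=-5,dy=+3->D; (3,7):dx=+1,dy=-3->D; (3,8):dx=+3,dy=+6->C
  (3,9):dx=-7,dy=+10->D; (4,5):dx=+8,dy=+8->C; (4,6):dx=-2,dy=+9->D; (4,7):dx=+4,dy=+3->C
  (4,8):dx=+6,dy=+12->C; (4,9):dx=-4,dy=+16->D; (5,6):dx=-10,dy=+1->D; (5,7):dx=-4,dy=-5->C
  (5,8):dx=-2,dy=+4->D; (5,9):dx=-12,dy=+8->D; (6,7):dx=+6,dy=-6->D; (6,8):dx=+8,dy=+3->C
  (6,9):dx=-2,dy=+7->D; (7,8):dx=+2,dy=+9->C; (7,9):dx=-8,dy=+13->D; (8,9):dx=-10,dy=+4->D
Step 2: C = 17, D = 19, total pairs = 36.
Step 3: tau = (C - D)/(n(n-1)/2) = (17 - 19)/36 = -0.055556.
Step 4: Exact two-sided p-value (enumerate n! = 362880 permutations of y under H0): p = 0.919455.
Step 5: alpha = 0.05. fail to reject H0.

tau_b = -0.0556 (C=17, D=19), p = 0.919455, fail to reject H0.


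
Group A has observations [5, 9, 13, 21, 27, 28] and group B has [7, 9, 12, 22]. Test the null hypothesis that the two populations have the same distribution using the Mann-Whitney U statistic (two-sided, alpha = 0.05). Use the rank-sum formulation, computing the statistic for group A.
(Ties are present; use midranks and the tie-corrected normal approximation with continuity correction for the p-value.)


Step 1: Combine and sort all 10 observations; assign midranks.
sorted (value, group): (5,X), (7,Y), (9,X), (9,Y), (12,Y), (13,X), (21,X), (22,Y), (27,X), (28,X)
ranks: 5->1, 7->2, 9->3.5, 9->3.5, 12->5, 13->6, 21->7, 22->8, 27->9, 28->10
Step 2: Rank sum for X: R1 = 1 + 3.5 + 6 + 7 + 9 + 10 = 36.5.
Step 3: U_X = R1 - n1(n1+1)/2 = 36.5 - 6*7/2 = 36.5 - 21 = 15.5.
       U_Y = n1*n2 - U_X = 24 - 15.5 = 8.5.
Step 4: Ties are present, so use the tie-corrected normal approximation (with continuity correction) for the p-value.
Step 5: p-value = 0.521166; compare to alpha = 0.05. fail to reject H0.

U_X = 15.5, p = 0.521166, fail to reject H0 at alpha = 0.05.
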